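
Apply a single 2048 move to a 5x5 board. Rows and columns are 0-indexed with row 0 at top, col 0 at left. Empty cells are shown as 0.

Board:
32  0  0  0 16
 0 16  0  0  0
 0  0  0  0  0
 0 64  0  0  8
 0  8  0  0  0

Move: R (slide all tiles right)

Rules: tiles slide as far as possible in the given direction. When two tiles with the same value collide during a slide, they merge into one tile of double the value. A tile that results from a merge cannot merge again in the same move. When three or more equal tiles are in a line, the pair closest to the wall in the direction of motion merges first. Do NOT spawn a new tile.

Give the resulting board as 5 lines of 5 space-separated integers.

Answer:  0  0  0 32 16
 0  0  0  0 16
 0  0  0  0  0
 0  0  0 64  8
 0  0  0  0  8

Derivation:
Slide right:
row 0: [32, 0, 0, 0, 16] -> [0, 0, 0, 32, 16]
row 1: [0, 16, 0, 0, 0] -> [0, 0, 0, 0, 16]
row 2: [0, 0, 0, 0, 0] -> [0, 0, 0, 0, 0]
row 3: [0, 64, 0, 0, 8] -> [0, 0, 0, 64, 8]
row 4: [0, 8, 0, 0, 0] -> [0, 0, 0, 0, 8]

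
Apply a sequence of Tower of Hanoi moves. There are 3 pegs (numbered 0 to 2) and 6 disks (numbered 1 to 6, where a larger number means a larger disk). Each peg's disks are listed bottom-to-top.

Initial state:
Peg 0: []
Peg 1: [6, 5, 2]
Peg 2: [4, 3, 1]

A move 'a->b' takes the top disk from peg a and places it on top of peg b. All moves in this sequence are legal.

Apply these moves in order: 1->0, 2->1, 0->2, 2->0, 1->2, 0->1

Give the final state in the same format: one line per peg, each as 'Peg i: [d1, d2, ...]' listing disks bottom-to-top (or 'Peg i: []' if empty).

Answer: Peg 0: []
Peg 1: [6, 5, 2]
Peg 2: [4, 3, 1]

Derivation:
After move 1 (1->0):
Peg 0: [2]
Peg 1: [6, 5]
Peg 2: [4, 3, 1]

After move 2 (2->1):
Peg 0: [2]
Peg 1: [6, 5, 1]
Peg 2: [4, 3]

After move 3 (0->2):
Peg 0: []
Peg 1: [6, 5, 1]
Peg 2: [4, 3, 2]

After move 4 (2->0):
Peg 0: [2]
Peg 1: [6, 5, 1]
Peg 2: [4, 3]

After move 5 (1->2):
Peg 0: [2]
Peg 1: [6, 5]
Peg 2: [4, 3, 1]

After move 6 (0->1):
Peg 0: []
Peg 1: [6, 5, 2]
Peg 2: [4, 3, 1]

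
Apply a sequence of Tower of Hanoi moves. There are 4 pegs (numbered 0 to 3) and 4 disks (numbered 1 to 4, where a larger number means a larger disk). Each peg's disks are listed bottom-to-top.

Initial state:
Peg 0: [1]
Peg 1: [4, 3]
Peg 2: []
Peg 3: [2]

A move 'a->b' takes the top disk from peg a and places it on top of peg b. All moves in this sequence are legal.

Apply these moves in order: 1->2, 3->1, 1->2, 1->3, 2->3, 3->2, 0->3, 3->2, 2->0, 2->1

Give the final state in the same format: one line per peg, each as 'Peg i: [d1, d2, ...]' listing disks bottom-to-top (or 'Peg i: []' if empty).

After move 1 (1->2):
Peg 0: [1]
Peg 1: [4]
Peg 2: [3]
Peg 3: [2]

After move 2 (3->1):
Peg 0: [1]
Peg 1: [4, 2]
Peg 2: [3]
Peg 3: []

After move 3 (1->2):
Peg 0: [1]
Peg 1: [4]
Peg 2: [3, 2]
Peg 3: []

After move 4 (1->3):
Peg 0: [1]
Peg 1: []
Peg 2: [3, 2]
Peg 3: [4]

After move 5 (2->3):
Peg 0: [1]
Peg 1: []
Peg 2: [3]
Peg 3: [4, 2]

After move 6 (3->2):
Peg 0: [1]
Peg 1: []
Peg 2: [3, 2]
Peg 3: [4]

After move 7 (0->3):
Peg 0: []
Peg 1: []
Peg 2: [3, 2]
Peg 3: [4, 1]

After move 8 (3->2):
Peg 0: []
Peg 1: []
Peg 2: [3, 2, 1]
Peg 3: [4]

After move 9 (2->0):
Peg 0: [1]
Peg 1: []
Peg 2: [3, 2]
Peg 3: [4]

After move 10 (2->1):
Peg 0: [1]
Peg 1: [2]
Peg 2: [3]
Peg 3: [4]

Answer: Peg 0: [1]
Peg 1: [2]
Peg 2: [3]
Peg 3: [4]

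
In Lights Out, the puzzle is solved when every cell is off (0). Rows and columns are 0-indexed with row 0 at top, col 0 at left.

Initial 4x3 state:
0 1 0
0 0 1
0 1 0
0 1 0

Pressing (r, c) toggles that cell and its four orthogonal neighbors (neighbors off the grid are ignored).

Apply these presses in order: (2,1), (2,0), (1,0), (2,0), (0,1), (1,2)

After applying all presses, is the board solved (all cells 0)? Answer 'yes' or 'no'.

Answer: no

Derivation:
After press 1 at (2,1):
0 1 0
0 1 1
1 0 1
0 0 0

After press 2 at (2,0):
0 1 0
1 1 1
0 1 1
1 0 0

After press 3 at (1,0):
1 1 0
0 0 1
1 1 1
1 0 0

After press 4 at (2,0):
1 1 0
1 0 1
0 0 1
0 0 0

After press 5 at (0,1):
0 0 1
1 1 1
0 0 1
0 0 0

After press 6 at (1,2):
0 0 0
1 0 0
0 0 0
0 0 0

Lights still on: 1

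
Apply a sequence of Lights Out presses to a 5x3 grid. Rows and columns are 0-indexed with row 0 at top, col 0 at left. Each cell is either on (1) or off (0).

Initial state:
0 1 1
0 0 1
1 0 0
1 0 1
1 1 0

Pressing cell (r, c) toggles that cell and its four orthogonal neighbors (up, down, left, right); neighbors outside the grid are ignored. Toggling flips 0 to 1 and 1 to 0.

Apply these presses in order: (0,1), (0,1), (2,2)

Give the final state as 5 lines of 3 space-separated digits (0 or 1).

Answer: 0 1 1
0 0 0
1 1 1
1 0 0
1 1 0

Derivation:
After press 1 at (0,1):
1 0 0
0 1 1
1 0 0
1 0 1
1 1 0

After press 2 at (0,1):
0 1 1
0 0 1
1 0 0
1 0 1
1 1 0

After press 3 at (2,2):
0 1 1
0 0 0
1 1 1
1 0 0
1 1 0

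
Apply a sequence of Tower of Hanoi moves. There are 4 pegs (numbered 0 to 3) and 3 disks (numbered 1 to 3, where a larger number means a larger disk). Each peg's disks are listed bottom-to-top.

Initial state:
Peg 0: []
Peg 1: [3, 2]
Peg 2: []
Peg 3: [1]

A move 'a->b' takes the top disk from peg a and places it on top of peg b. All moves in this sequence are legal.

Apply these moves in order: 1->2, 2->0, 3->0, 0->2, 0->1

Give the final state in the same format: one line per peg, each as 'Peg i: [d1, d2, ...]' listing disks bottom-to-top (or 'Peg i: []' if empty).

Answer: Peg 0: []
Peg 1: [3, 2]
Peg 2: [1]
Peg 3: []

Derivation:
After move 1 (1->2):
Peg 0: []
Peg 1: [3]
Peg 2: [2]
Peg 3: [1]

After move 2 (2->0):
Peg 0: [2]
Peg 1: [3]
Peg 2: []
Peg 3: [1]

After move 3 (3->0):
Peg 0: [2, 1]
Peg 1: [3]
Peg 2: []
Peg 3: []

After move 4 (0->2):
Peg 0: [2]
Peg 1: [3]
Peg 2: [1]
Peg 3: []

After move 5 (0->1):
Peg 0: []
Peg 1: [3, 2]
Peg 2: [1]
Peg 3: []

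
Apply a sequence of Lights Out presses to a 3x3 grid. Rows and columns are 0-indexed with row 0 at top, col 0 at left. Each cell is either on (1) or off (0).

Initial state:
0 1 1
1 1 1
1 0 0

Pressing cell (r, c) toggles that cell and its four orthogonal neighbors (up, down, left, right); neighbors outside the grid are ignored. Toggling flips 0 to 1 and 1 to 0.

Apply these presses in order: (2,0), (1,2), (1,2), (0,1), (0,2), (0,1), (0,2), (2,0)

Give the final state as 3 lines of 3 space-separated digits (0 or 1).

Answer: 0 1 1
1 1 1
1 0 0

Derivation:
After press 1 at (2,0):
0 1 1
0 1 1
0 1 0

After press 2 at (1,2):
0 1 0
0 0 0
0 1 1

After press 3 at (1,2):
0 1 1
0 1 1
0 1 0

After press 4 at (0,1):
1 0 0
0 0 1
0 1 0

After press 5 at (0,2):
1 1 1
0 0 0
0 1 0

After press 6 at (0,1):
0 0 0
0 1 0
0 1 0

After press 7 at (0,2):
0 1 1
0 1 1
0 1 0

After press 8 at (2,0):
0 1 1
1 1 1
1 0 0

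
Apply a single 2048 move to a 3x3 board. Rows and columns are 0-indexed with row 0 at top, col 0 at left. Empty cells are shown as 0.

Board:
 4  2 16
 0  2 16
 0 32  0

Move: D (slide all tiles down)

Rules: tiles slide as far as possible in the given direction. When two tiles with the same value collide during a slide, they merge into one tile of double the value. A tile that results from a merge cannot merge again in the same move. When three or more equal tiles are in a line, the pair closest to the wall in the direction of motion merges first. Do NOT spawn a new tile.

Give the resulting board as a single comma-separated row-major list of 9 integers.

Answer: 0, 0, 0, 0, 4, 0, 4, 32, 32

Derivation:
Slide down:
col 0: [4, 0, 0] -> [0, 0, 4]
col 1: [2, 2, 32] -> [0, 4, 32]
col 2: [16, 16, 0] -> [0, 0, 32]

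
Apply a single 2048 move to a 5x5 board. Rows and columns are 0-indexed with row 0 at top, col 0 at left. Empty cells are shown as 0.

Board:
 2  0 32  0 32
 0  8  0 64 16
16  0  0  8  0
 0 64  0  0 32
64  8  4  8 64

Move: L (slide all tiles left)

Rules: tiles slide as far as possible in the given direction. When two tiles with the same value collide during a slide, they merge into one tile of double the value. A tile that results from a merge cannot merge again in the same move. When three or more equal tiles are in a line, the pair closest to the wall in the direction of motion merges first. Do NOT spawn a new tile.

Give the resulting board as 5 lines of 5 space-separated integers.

Slide left:
row 0: [2, 0, 32, 0, 32] -> [2, 64, 0, 0, 0]
row 1: [0, 8, 0, 64, 16] -> [8, 64, 16, 0, 0]
row 2: [16, 0, 0, 8, 0] -> [16, 8, 0, 0, 0]
row 3: [0, 64, 0, 0, 32] -> [64, 32, 0, 0, 0]
row 4: [64, 8, 4, 8, 64] -> [64, 8, 4, 8, 64]

Answer:  2 64  0  0  0
 8 64 16  0  0
16  8  0  0  0
64 32  0  0  0
64  8  4  8 64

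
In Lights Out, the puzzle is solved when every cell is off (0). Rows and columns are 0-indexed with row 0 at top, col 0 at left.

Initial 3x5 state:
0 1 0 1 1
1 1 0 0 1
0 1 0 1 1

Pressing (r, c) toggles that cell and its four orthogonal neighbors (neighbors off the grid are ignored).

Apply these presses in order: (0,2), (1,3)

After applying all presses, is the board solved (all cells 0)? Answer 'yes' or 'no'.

Answer: no

Derivation:
After press 1 at (0,2):
0 0 1 0 1
1 1 1 0 1
0 1 0 1 1

After press 2 at (1,3):
0 0 1 1 1
1 1 0 1 0
0 1 0 0 1

Lights still on: 8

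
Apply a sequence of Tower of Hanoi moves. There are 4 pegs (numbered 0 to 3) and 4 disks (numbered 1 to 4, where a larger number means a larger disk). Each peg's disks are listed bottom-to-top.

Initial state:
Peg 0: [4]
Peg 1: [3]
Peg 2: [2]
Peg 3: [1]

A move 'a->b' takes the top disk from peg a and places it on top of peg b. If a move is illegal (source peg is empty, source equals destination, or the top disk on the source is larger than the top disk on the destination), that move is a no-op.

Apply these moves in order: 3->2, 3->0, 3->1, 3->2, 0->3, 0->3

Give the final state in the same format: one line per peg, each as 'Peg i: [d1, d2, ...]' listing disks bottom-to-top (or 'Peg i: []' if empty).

Answer: Peg 0: []
Peg 1: [3]
Peg 2: [2, 1]
Peg 3: [4]

Derivation:
After move 1 (3->2):
Peg 0: [4]
Peg 1: [3]
Peg 2: [2, 1]
Peg 3: []

After move 2 (3->0):
Peg 0: [4]
Peg 1: [3]
Peg 2: [2, 1]
Peg 3: []

After move 3 (3->1):
Peg 0: [4]
Peg 1: [3]
Peg 2: [2, 1]
Peg 3: []

After move 4 (3->2):
Peg 0: [4]
Peg 1: [3]
Peg 2: [2, 1]
Peg 3: []

After move 5 (0->3):
Peg 0: []
Peg 1: [3]
Peg 2: [2, 1]
Peg 3: [4]

After move 6 (0->3):
Peg 0: []
Peg 1: [3]
Peg 2: [2, 1]
Peg 3: [4]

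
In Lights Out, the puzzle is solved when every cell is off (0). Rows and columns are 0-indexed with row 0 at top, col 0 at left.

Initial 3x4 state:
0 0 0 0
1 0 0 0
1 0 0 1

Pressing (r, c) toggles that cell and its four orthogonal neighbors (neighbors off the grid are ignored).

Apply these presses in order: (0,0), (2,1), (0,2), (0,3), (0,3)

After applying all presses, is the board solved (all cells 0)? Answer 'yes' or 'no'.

After press 1 at (0,0):
1 1 0 0
0 0 0 0
1 0 0 1

After press 2 at (2,1):
1 1 0 0
0 1 0 0
0 1 1 1

After press 3 at (0,2):
1 0 1 1
0 1 1 0
0 1 1 1

After press 4 at (0,3):
1 0 0 0
0 1 1 1
0 1 1 1

After press 5 at (0,3):
1 0 1 1
0 1 1 0
0 1 1 1

Lights still on: 8

Answer: no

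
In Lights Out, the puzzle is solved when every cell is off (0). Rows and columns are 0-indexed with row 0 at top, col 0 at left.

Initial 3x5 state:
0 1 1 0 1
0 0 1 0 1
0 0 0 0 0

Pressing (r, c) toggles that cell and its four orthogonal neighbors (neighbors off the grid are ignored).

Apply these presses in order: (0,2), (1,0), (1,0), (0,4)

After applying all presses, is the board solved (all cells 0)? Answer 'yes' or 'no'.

Answer: yes

Derivation:
After press 1 at (0,2):
0 0 0 1 1
0 0 0 0 1
0 0 0 0 0

After press 2 at (1,0):
1 0 0 1 1
1 1 0 0 1
1 0 0 0 0

After press 3 at (1,0):
0 0 0 1 1
0 0 0 0 1
0 0 0 0 0

After press 4 at (0,4):
0 0 0 0 0
0 0 0 0 0
0 0 0 0 0

Lights still on: 0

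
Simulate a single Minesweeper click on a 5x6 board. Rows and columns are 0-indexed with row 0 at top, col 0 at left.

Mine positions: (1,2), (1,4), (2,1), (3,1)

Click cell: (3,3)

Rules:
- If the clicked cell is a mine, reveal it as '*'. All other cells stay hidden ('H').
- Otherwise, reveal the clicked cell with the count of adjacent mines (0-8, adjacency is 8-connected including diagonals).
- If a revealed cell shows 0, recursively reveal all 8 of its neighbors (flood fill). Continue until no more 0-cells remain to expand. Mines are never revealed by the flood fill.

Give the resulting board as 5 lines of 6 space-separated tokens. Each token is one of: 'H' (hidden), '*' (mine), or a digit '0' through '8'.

H H H H H H
H H H H H H
H H 3 2 1 1
H H 2 0 0 0
H H 1 0 0 0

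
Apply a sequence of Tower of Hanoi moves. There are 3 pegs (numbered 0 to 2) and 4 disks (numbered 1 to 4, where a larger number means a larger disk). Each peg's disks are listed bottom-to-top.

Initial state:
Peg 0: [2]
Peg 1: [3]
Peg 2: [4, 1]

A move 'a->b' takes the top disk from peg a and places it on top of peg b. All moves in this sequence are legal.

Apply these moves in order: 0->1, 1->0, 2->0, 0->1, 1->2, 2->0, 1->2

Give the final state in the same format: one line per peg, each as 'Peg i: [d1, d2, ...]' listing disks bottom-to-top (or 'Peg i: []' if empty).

Answer: Peg 0: [2, 1]
Peg 1: []
Peg 2: [4, 3]

Derivation:
After move 1 (0->1):
Peg 0: []
Peg 1: [3, 2]
Peg 2: [4, 1]

After move 2 (1->0):
Peg 0: [2]
Peg 1: [3]
Peg 2: [4, 1]

After move 3 (2->0):
Peg 0: [2, 1]
Peg 1: [3]
Peg 2: [4]

After move 4 (0->1):
Peg 0: [2]
Peg 1: [3, 1]
Peg 2: [4]

After move 5 (1->2):
Peg 0: [2]
Peg 1: [3]
Peg 2: [4, 1]

After move 6 (2->0):
Peg 0: [2, 1]
Peg 1: [3]
Peg 2: [4]

After move 7 (1->2):
Peg 0: [2, 1]
Peg 1: []
Peg 2: [4, 3]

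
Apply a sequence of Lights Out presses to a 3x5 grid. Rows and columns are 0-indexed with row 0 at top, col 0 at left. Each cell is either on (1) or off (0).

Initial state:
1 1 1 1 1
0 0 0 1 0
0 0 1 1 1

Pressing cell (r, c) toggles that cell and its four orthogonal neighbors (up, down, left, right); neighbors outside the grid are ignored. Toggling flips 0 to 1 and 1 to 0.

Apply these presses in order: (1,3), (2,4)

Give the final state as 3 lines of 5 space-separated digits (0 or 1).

After press 1 at (1,3):
1 1 1 0 1
0 0 1 0 1
0 0 1 0 1

After press 2 at (2,4):
1 1 1 0 1
0 0 1 0 0
0 0 1 1 0

Answer: 1 1 1 0 1
0 0 1 0 0
0 0 1 1 0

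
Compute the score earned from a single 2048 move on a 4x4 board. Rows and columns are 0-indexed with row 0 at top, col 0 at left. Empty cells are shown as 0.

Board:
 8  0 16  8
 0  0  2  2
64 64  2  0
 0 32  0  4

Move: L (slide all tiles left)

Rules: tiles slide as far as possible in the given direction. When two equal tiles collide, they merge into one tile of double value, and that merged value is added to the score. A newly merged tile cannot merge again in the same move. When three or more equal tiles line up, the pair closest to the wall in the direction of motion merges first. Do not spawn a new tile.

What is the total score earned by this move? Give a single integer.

Answer: 132

Derivation:
Slide left:
row 0: [8, 0, 16, 8] -> [8, 16, 8, 0]  score +0 (running 0)
row 1: [0, 0, 2, 2] -> [4, 0, 0, 0]  score +4 (running 4)
row 2: [64, 64, 2, 0] -> [128, 2, 0, 0]  score +128 (running 132)
row 3: [0, 32, 0, 4] -> [32, 4, 0, 0]  score +0 (running 132)
Board after move:
  8  16   8   0
  4   0   0   0
128   2   0   0
 32   4   0   0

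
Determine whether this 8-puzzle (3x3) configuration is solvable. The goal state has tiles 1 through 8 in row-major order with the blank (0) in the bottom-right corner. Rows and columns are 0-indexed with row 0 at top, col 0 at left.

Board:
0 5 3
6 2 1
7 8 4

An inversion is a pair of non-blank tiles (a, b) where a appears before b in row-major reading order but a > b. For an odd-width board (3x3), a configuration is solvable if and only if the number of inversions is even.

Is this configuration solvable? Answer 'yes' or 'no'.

Answer: yes

Derivation:
Inversions (pairs i<j in row-major order where tile[i] > tile[j] > 0): 12
12 is even, so the puzzle is solvable.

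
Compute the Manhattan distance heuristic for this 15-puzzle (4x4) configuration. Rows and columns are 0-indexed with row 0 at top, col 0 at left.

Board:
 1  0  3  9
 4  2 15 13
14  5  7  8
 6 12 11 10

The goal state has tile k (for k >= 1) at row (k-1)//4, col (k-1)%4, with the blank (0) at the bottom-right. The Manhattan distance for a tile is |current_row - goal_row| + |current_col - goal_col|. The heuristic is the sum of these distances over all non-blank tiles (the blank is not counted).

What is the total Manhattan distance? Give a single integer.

Tile 1: at (0,0), goal (0,0), distance |0-0|+|0-0| = 0
Tile 3: at (0,2), goal (0,2), distance |0-0|+|2-2| = 0
Tile 9: at (0,3), goal (2,0), distance |0-2|+|3-0| = 5
Tile 4: at (1,0), goal (0,3), distance |1-0|+|0-3| = 4
Tile 2: at (1,1), goal (0,1), distance |1-0|+|1-1| = 1
Tile 15: at (1,2), goal (3,2), distance |1-3|+|2-2| = 2
Tile 13: at (1,3), goal (3,0), distance |1-3|+|3-0| = 5
Tile 14: at (2,0), goal (3,1), distance |2-3|+|0-1| = 2
Tile 5: at (2,1), goal (1,0), distance |2-1|+|1-0| = 2
Tile 7: at (2,2), goal (1,2), distance |2-1|+|2-2| = 1
Tile 8: at (2,3), goal (1,3), distance |2-1|+|3-3| = 1
Tile 6: at (3,0), goal (1,1), distance |3-1|+|0-1| = 3
Tile 12: at (3,1), goal (2,3), distance |3-2|+|1-3| = 3
Tile 11: at (3,2), goal (2,2), distance |3-2|+|2-2| = 1
Tile 10: at (3,3), goal (2,1), distance |3-2|+|3-1| = 3
Sum: 0 + 0 + 5 + 4 + 1 + 2 + 5 + 2 + 2 + 1 + 1 + 3 + 3 + 1 + 3 = 33

Answer: 33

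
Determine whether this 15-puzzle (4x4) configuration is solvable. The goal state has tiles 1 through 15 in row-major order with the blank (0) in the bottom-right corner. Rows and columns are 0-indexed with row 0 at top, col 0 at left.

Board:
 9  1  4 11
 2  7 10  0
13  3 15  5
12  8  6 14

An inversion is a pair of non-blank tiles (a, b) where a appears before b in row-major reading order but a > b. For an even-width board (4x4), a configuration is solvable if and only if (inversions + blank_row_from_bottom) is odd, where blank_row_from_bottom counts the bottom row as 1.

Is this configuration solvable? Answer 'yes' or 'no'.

Answer: no

Derivation:
Inversions: 37
Blank is in row 1 (0-indexed from top), which is row 3 counting from the bottom (bottom = 1).
37 + 3 = 40, which is even, so the puzzle is not solvable.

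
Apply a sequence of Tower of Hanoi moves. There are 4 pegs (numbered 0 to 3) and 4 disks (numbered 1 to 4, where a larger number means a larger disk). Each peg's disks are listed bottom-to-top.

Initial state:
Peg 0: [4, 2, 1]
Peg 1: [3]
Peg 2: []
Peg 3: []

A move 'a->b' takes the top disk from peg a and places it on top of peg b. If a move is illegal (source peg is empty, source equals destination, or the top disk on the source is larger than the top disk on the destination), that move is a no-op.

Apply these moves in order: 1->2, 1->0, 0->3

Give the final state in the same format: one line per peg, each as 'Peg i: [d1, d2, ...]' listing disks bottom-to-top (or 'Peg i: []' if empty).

After move 1 (1->2):
Peg 0: [4, 2, 1]
Peg 1: []
Peg 2: [3]
Peg 3: []

After move 2 (1->0):
Peg 0: [4, 2, 1]
Peg 1: []
Peg 2: [3]
Peg 3: []

After move 3 (0->3):
Peg 0: [4, 2]
Peg 1: []
Peg 2: [3]
Peg 3: [1]

Answer: Peg 0: [4, 2]
Peg 1: []
Peg 2: [3]
Peg 3: [1]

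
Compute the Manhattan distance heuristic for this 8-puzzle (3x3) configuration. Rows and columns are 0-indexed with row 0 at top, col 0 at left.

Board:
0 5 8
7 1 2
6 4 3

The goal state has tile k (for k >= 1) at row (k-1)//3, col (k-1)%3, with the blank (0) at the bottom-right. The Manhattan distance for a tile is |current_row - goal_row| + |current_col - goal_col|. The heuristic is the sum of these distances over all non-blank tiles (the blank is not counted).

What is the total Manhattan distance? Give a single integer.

Tile 5: (0,1)->(1,1) = 1
Tile 8: (0,2)->(2,1) = 3
Tile 7: (1,0)->(2,0) = 1
Tile 1: (1,1)->(0,0) = 2
Tile 2: (1,2)->(0,1) = 2
Tile 6: (2,0)->(1,2) = 3
Tile 4: (2,1)->(1,0) = 2
Tile 3: (2,2)->(0,2) = 2
Sum: 1 + 3 + 1 + 2 + 2 + 3 + 2 + 2 = 16

Answer: 16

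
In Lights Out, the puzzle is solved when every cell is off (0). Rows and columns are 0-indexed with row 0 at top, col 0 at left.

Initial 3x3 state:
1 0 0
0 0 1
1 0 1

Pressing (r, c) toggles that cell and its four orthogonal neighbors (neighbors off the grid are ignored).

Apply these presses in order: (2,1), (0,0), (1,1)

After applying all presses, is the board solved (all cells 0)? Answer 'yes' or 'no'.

After press 1 at (2,1):
1 0 0
0 1 1
0 1 0

After press 2 at (0,0):
0 1 0
1 1 1
0 1 0

After press 3 at (1,1):
0 0 0
0 0 0
0 0 0

Lights still on: 0

Answer: yes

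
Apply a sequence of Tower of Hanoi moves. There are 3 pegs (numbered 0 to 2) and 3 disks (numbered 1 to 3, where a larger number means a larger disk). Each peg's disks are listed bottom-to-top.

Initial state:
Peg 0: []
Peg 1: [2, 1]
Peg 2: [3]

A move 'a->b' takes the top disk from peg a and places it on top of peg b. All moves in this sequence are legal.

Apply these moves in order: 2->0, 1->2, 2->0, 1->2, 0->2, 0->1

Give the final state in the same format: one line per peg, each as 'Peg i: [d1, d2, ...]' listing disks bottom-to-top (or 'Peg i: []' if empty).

After move 1 (2->0):
Peg 0: [3]
Peg 1: [2, 1]
Peg 2: []

After move 2 (1->2):
Peg 0: [3]
Peg 1: [2]
Peg 2: [1]

After move 3 (2->0):
Peg 0: [3, 1]
Peg 1: [2]
Peg 2: []

After move 4 (1->2):
Peg 0: [3, 1]
Peg 1: []
Peg 2: [2]

After move 5 (0->2):
Peg 0: [3]
Peg 1: []
Peg 2: [2, 1]

After move 6 (0->1):
Peg 0: []
Peg 1: [3]
Peg 2: [2, 1]

Answer: Peg 0: []
Peg 1: [3]
Peg 2: [2, 1]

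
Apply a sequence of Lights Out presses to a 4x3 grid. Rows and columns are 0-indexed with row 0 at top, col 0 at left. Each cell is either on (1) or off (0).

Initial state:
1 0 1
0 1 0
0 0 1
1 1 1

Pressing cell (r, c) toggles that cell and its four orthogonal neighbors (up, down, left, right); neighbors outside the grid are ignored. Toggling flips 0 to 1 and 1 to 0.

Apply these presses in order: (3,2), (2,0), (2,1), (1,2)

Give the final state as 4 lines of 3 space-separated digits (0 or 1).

Answer: 1 0 0
1 1 1
0 0 0
0 1 0

Derivation:
After press 1 at (3,2):
1 0 1
0 1 0
0 0 0
1 0 0

After press 2 at (2,0):
1 0 1
1 1 0
1 1 0
0 0 0

After press 3 at (2,1):
1 0 1
1 0 0
0 0 1
0 1 0

After press 4 at (1,2):
1 0 0
1 1 1
0 0 0
0 1 0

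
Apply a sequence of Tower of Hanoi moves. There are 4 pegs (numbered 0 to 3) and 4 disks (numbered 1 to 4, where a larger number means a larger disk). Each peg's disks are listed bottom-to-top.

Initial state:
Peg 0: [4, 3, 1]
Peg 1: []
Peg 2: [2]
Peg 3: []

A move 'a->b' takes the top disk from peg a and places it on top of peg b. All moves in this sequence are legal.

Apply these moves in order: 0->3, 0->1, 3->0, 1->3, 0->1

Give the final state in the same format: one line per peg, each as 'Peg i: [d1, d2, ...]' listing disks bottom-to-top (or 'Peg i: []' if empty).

After move 1 (0->3):
Peg 0: [4, 3]
Peg 1: []
Peg 2: [2]
Peg 3: [1]

After move 2 (0->1):
Peg 0: [4]
Peg 1: [3]
Peg 2: [2]
Peg 3: [1]

After move 3 (3->0):
Peg 0: [4, 1]
Peg 1: [3]
Peg 2: [2]
Peg 3: []

After move 4 (1->3):
Peg 0: [4, 1]
Peg 1: []
Peg 2: [2]
Peg 3: [3]

After move 5 (0->1):
Peg 0: [4]
Peg 1: [1]
Peg 2: [2]
Peg 3: [3]

Answer: Peg 0: [4]
Peg 1: [1]
Peg 2: [2]
Peg 3: [3]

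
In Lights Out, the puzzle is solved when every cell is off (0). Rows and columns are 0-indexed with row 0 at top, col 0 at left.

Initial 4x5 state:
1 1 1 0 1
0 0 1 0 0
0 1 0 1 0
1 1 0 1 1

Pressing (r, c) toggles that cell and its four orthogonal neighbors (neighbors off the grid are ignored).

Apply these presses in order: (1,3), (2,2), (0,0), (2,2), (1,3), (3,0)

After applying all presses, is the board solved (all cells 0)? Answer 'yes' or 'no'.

After press 1 at (1,3):
1 1 1 1 1
0 0 0 1 1
0 1 0 0 0
1 1 0 1 1

After press 2 at (2,2):
1 1 1 1 1
0 0 1 1 1
0 0 1 1 0
1 1 1 1 1

After press 3 at (0,0):
0 0 1 1 1
1 0 1 1 1
0 0 1 1 0
1 1 1 1 1

After press 4 at (2,2):
0 0 1 1 1
1 0 0 1 1
0 1 0 0 0
1 1 0 1 1

After press 5 at (1,3):
0 0 1 0 1
1 0 1 0 0
0 1 0 1 0
1 1 0 1 1

After press 6 at (3,0):
0 0 1 0 1
1 0 1 0 0
1 1 0 1 0
0 0 0 1 1

Lights still on: 9

Answer: no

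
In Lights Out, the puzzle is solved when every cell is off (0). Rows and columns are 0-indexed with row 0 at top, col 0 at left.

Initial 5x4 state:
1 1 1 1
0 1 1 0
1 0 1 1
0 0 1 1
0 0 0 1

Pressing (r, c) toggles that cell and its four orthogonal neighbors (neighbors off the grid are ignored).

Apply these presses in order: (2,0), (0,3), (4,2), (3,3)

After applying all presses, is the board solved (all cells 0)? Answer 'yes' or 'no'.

Answer: no

Derivation:
After press 1 at (2,0):
1 1 1 1
1 1 1 0
0 1 1 1
1 0 1 1
0 0 0 1

After press 2 at (0,3):
1 1 0 0
1 1 1 1
0 1 1 1
1 0 1 1
0 0 0 1

After press 3 at (4,2):
1 1 0 0
1 1 1 1
0 1 1 1
1 0 0 1
0 1 1 0

After press 4 at (3,3):
1 1 0 0
1 1 1 1
0 1 1 0
1 0 1 0
0 1 1 1

Lights still on: 13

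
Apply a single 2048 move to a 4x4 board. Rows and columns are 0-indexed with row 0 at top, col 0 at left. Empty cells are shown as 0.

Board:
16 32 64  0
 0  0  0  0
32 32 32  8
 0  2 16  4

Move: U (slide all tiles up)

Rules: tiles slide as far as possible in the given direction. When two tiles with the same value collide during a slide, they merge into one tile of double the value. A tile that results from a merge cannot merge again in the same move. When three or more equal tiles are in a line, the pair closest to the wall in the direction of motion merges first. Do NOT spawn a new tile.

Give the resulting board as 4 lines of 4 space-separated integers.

Answer: 16 64 64  8
32  2 32  4
 0  0 16  0
 0  0  0  0

Derivation:
Slide up:
col 0: [16, 0, 32, 0] -> [16, 32, 0, 0]
col 1: [32, 0, 32, 2] -> [64, 2, 0, 0]
col 2: [64, 0, 32, 16] -> [64, 32, 16, 0]
col 3: [0, 0, 8, 4] -> [8, 4, 0, 0]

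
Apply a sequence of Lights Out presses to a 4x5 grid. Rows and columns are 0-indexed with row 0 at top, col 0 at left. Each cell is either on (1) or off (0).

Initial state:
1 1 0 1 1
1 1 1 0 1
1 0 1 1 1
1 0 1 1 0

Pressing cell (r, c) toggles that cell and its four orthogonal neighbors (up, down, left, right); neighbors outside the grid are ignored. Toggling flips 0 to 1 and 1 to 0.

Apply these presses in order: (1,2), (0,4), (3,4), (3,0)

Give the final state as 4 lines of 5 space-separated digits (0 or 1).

After press 1 at (1,2):
1 1 1 1 1
1 0 0 1 1
1 0 0 1 1
1 0 1 1 0

After press 2 at (0,4):
1 1 1 0 0
1 0 0 1 0
1 0 0 1 1
1 0 1 1 0

After press 3 at (3,4):
1 1 1 0 0
1 0 0 1 0
1 0 0 1 0
1 0 1 0 1

After press 4 at (3,0):
1 1 1 0 0
1 0 0 1 0
0 0 0 1 0
0 1 1 0 1

Answer: 1 1 1 0 0
1 0 0 1 0
0 0 0 1 0
0 1 1 0 1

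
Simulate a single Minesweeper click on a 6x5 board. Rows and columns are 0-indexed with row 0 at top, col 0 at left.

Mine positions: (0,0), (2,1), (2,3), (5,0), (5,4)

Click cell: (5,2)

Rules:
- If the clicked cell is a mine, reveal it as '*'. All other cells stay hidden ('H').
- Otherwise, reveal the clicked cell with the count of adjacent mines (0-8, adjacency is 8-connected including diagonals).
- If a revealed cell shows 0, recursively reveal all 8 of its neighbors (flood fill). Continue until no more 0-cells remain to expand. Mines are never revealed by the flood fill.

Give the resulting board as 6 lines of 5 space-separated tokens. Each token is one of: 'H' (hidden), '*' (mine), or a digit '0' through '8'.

H H H H H
H H H H H
H H H H H
H 1 2 1 H
H 1 0 1 H
H 1 0 1 H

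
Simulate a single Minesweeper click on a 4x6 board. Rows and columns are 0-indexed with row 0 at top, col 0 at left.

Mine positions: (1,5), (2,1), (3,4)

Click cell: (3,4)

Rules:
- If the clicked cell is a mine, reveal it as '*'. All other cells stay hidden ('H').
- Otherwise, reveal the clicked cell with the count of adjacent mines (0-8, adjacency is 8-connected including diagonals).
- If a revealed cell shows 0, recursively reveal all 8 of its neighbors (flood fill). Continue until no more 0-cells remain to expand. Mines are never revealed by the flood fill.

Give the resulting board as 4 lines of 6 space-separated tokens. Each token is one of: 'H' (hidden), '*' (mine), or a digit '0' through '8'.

H H H H H H
H H H H H H
H H H H H H
H H H H * H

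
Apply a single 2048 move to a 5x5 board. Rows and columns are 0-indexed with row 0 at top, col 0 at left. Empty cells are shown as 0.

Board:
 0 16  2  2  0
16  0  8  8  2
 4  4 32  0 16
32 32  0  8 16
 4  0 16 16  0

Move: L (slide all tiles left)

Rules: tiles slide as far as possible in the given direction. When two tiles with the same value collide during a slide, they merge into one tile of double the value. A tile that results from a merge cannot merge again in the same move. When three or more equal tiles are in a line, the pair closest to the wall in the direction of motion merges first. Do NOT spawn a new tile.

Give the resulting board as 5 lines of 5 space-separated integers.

Answer: 16  4  0  0  0
16 16  2  0  0
 8 32 16  0  0
64  8 16  0  0
 4 32  0  0  0

Derivation:
Slide left:
row 0: [0, 16, 2, 2, 0] -> [16, 4, 0, 0, 0]
row 1: [16, 0, 8, 8, 2] -> [16, 16, 2, 0, 0]
row 2: [4, 4, 32, 0, 16] -> [8, 32, 16, 0, 0]
row 3: [32, 32, 0, 8, 16] -> [64, 8, 16, 0, 0]
row 4: [4, 0, 16, 16, 0] -> [4, 32, 0, 0, 0]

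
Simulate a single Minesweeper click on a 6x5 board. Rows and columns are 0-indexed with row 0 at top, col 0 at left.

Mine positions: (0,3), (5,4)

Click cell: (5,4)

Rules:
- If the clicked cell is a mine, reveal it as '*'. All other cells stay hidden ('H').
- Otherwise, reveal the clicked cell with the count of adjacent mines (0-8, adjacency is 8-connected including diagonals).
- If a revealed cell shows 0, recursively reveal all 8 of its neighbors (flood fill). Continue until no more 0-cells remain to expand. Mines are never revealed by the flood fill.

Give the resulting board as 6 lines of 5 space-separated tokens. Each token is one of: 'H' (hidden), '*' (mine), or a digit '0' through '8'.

H H H H H
H H H H H
H H H H H
H H H H H
H H H H H
H H H H *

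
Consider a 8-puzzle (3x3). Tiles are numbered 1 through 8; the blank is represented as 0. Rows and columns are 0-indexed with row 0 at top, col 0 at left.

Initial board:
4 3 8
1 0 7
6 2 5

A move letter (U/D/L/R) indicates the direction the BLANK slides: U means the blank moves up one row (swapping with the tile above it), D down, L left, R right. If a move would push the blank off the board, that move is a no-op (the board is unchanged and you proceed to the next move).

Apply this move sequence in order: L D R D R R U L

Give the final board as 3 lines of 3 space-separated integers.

After move 1 (L):
4 3 8
0 1 7
6 2 5

After move 2 (D):
4 3 8
6 1 7
0 2 5

After move 3 (R):
4 3 8
6 1 7
2 0 5

After move 4 (D):
4 3 8
6 1 7
2 0 5

After move 5 (R):
4 3 8
6 1 7
2 5 0

After move 6 (R):
4 3 8
6 1 7
2 5 0

After move 7 (U):
4 3 8
6 1 0
2 5 7

After move 8 (L):
4 3 8
6 0 1
2 5 7

Answer: 4 3 8
6 0 1
2 5 7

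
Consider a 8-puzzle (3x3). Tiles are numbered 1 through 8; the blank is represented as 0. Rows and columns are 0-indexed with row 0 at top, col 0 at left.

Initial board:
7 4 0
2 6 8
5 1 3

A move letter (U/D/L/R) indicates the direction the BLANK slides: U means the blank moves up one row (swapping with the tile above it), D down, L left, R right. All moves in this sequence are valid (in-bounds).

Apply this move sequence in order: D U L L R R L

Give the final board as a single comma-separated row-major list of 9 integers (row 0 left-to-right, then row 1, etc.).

Answer: 7, 0, 4, 2, 6, 8, 5, 1, 3

Derivation:
After move 1 (D):
7 4 8
2 6 0
5 1 3

After move 2 (U):
7 4 0
2 6 8
5 1 3

After move 3 (L):
7 0 4
2 6 8
5 1 3

After move 4 (L):
0 7 4
2 6 8
5 1 3

After move 5 (R):
7 0 4
2 6 8
5 1 3

After move 6 (R):
7 4 0
2 6 8
5 1 3

After move 7 (L):
7 0 4
2 6 8
5 1 3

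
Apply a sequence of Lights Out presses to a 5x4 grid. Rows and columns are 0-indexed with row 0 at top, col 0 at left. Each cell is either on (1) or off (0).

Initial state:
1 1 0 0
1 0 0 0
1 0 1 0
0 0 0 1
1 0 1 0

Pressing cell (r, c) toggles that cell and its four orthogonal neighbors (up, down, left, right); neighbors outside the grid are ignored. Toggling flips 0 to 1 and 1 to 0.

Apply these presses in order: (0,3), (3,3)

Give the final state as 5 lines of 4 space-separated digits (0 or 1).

Answer: 1 1 1 1
1 0 0 1
1 0 1 1
0 0 1 0
1 0 1 1

Derivation:
After press 1 at (0,3):
1 1 1 1
1 0 0 1
1 0 1 0
0 0 0 1
1 0 1 0

After press 2 at (3,3):
1 1 1 1
1 0 0 1
1 0 1 1
0 0 1 0
1 0 1 1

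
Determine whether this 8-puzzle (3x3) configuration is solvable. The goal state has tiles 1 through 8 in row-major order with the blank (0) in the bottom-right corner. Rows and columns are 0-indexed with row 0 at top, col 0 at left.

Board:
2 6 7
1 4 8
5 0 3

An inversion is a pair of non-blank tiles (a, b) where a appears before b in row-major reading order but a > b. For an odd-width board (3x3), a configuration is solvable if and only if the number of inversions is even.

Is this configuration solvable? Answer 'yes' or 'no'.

Answer: no

Derivation:
Inversions (pairs i<j in row-major order where tile[i] > tile[j] > 0): 13
13 is odd, so the puzzle is not solvable.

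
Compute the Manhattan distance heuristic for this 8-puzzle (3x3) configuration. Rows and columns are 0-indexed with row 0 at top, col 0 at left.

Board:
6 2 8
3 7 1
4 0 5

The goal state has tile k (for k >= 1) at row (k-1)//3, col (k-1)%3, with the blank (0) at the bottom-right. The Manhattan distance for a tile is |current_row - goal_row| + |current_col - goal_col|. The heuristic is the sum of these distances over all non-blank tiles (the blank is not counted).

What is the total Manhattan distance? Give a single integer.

Answer: 17

Derivation:
Tile 6: (0,0)->(1,2) = 3
Tile 2: (0,1)->(0,1) = 0
Tile 8: (0,2)->(2,1) = 3
Tile 3: (1,0)->(0,2) = 3
Tile 7: (1,1)->(2,0) = 2
Tile 1: (1,2)->(0,0) = 3
Tile 4: (2,0)->(1,0) = 1
Tile 5: (2,2)->(1,1) = 2
Sum: 3 + 0 + 3 + 3 + 2 + 3 + 1 + 2 = 17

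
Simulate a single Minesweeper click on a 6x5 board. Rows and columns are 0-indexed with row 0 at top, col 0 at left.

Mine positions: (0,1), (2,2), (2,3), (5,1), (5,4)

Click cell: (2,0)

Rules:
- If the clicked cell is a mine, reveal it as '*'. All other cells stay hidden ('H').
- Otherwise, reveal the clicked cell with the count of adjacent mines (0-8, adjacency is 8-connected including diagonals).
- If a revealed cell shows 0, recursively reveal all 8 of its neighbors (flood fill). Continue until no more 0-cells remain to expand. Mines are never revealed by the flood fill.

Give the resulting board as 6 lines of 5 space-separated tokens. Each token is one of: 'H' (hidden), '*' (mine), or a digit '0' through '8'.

H H H H H
1 2 H H H
0 1 H H H
0 1 H H H
1 1 H H H
H H H H H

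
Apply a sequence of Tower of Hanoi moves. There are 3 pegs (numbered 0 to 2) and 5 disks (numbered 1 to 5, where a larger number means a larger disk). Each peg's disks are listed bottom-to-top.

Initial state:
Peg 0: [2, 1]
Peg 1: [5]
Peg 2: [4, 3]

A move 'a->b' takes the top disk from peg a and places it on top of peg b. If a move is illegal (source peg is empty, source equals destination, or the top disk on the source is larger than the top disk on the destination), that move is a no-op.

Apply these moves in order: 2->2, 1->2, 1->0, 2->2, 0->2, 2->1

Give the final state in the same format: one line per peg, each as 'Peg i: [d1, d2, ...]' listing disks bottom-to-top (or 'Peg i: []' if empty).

After move 1 (2->2):
Peg 0: [2, 1]
Peg 1: [5]
Peg 2: [4, 3]

After move 2 (1->2):
Peg 0: [2, 1]
Peg 1: [5]
Peg 2: [4, 3]

After move 3 (1->0):
Peg 0: [2, 1]
Peg 1: [5]
Peg 2: [4, 3]

After move 4 (2->2):
Peg 0: [2, 1]
Peg 1: [5]
Peg 2: [4, 3]

After move 5 (0->2):
Peg 0: [2]
Peg 1: [5]
Peg 2: [4, 3, 1]

After move 6 (2->1):
Peg 0: [2]
Peg 1: [5, 1]
Peg 2: [4, 3]

Answer: Peg 0: [2]
Peg 1: [5, 1]
Peg 2: [4, 3]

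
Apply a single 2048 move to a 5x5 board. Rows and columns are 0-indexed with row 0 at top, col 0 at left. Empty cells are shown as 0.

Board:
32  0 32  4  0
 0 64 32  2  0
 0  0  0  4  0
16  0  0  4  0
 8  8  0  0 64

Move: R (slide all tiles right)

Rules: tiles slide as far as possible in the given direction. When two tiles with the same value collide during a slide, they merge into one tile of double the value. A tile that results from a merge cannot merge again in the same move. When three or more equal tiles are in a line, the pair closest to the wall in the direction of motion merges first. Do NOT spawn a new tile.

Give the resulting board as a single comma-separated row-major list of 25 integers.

Answer: 0, 0, 0, 64, 4, 0, 0, 64, 32, 2, 0, 0, 0, 0, 4, 0, 0, 0, 16, 4, 0, 0, 0, 16, 64

Derivation:
Slide right:
row 0: [32, 0, 32, 4, 0] -> [0, 0, 0, 64, 4]
row 1: [0, 64, 32, 2, 0] -> [0, 0, 64, 32, 2]
row 2: [0, 0, 0, 4, 0] -> [0, 0, 0, 0, 4]
row 3: [16, 0, 0, 4, 0] -> [0, 0, 0, 16, 4]
row 4: [8, 8, 0, 0, 64] -> [0, 0, 0, 16, 64]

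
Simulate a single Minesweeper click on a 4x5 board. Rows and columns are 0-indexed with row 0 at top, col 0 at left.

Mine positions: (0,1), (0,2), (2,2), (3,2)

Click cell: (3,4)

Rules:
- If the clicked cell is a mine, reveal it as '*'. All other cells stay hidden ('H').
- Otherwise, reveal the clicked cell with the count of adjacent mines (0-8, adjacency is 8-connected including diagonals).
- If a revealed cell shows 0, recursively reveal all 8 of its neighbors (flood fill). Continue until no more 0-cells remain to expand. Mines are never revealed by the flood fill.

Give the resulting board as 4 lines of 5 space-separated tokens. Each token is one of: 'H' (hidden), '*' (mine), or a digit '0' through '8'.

H H H 1 0
H H H 2 0
H H H 2 0
H H H 2 0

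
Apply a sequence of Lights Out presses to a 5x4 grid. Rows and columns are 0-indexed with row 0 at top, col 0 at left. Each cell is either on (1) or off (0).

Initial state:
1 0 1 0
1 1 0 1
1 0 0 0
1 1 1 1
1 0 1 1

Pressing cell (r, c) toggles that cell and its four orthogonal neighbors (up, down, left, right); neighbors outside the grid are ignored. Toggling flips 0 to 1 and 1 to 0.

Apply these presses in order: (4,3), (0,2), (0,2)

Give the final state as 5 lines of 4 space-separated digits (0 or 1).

After press 1 at (4,3):
1 0 1 0
1 1 0 1
1 0 0 0
1 1 1 0
1 0 0 0

After press 2 at (0,2):
1 1 0 1
1 1 1 1
1 0 0 0
1 1 1 0
1 0 0 0

After press 3 at (0,2):
1 0 1 0
1 1 0 1
1 0 0 0
1 1 1 0
1 0 0 0

Answer: 1 0 1 0
1 1 0 1
1 0 0 0
1 1 1 0
1 0 0 0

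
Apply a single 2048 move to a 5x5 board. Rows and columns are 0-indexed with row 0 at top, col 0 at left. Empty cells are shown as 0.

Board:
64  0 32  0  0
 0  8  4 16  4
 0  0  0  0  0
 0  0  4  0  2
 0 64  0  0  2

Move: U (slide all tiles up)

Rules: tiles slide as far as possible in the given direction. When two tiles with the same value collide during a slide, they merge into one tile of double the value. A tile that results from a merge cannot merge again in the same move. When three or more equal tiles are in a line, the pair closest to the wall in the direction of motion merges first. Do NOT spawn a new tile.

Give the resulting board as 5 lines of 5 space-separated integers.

Slide up:
col 0: [64, 0, 0, 0, 0] -> [64, 0, 0, 0, 0]
col 1: [0, 8, 0, 0, 64] -> [8, 64, 0, 0, 0]
col 2: [32, 4, 0, 4, 0] -> [32, 8, 0, 0, 0]
col 3: [0, 16, 0, 0, 0] -> [16, 0, 0, 0, 0]
col 4: [0, 4, 0, 2, 2] -> [4, 4, 0, 0, 0]

Answer: 64  8 32 16  4
 0 64  8  0  4
 0  0  0  0  0
 0  0  0  0  0
 0  0  0  0  0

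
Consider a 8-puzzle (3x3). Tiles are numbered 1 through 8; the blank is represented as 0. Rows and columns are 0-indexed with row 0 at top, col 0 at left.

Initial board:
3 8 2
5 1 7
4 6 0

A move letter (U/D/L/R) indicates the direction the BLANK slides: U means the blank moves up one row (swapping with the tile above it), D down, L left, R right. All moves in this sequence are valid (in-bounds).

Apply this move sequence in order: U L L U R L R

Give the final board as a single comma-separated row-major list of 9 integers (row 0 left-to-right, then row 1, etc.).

Answer: 8, 0, 2, 3, 5, 1, 4, 6, 7

Derivation:
After move 1 (U):
3 8 2
5 1 0
4 6 7

After move 2 (L):
3 8 2
5 0 1
4 6 7

After move 3 (L):
3 8 2
0 5 1
4 6 7

After move 4 (U):
0 8 2
3 5 1
4 6 7

After move 5 (R):
8 0 2
3 5 1
4 6 7

After move 6 (L):
0 8 2
3 5 1
4 6 7

After move 7 (R):
8 0 2
3 5 1
4 6 7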